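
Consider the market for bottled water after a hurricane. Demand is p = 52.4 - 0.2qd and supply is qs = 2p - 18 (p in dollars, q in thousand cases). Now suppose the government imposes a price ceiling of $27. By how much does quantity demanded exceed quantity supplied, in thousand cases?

91

Rearranging demand gives qd = 262 - 5p. Equilibrium: 262 - 5p = 2p - 18, so 280 = 7p and p* = 40, q* = 62.
The ceiling of 27 is below the equilibrium price 40, so it binds.
At p = 27: qd = 262 - 5·27 = 127 and qs = 2·27 - 18 = 36.
Shortage = qd - qs = 127 - 36 = 91.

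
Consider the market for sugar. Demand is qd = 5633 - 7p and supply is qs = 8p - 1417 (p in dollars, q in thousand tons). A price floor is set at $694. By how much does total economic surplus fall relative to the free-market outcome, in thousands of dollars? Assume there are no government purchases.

Without the control the market clears where 5633 - 7p = 8p - 1417, i.e. p* = 470 and q* = 2343.
Since 694 > 470, the floor is binding.
At p = 694: qd = 5633 - 7·694 = 775 and qs = 8·694 - 1417 = 4135.
Quantity traded falls to 775. At q = 775 the demand price is (5633 - 775)/7 = 694 and the supply price is (1417 + 775)/8 = 274.
Deadweight loss = ½ · (694 - 274) · (2343 - 775) = ½ · 420 · 1568 = 329280.

329280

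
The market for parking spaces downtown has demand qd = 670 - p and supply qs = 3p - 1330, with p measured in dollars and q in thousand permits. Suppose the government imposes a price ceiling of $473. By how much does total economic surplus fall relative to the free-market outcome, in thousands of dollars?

4374

Without the control the market clears where 670 - p = 3p - 1330, i.e. p* = 500 and q* = 170.
Since 473 < 500, the ceiling is binding.
At p = 473: qd = 670 - 473 = 197 and qs = 3·473 - 1330 = 89.
Quantity traded falls to 89. At q = 89 the demand price is 670 - 89 = 581 and the supply price is (1330 + 89)/3 = 473.
Deadweight loss = ½ · (581 - 473) · (170 - 89) = ½ · 108 · 81 = 4374.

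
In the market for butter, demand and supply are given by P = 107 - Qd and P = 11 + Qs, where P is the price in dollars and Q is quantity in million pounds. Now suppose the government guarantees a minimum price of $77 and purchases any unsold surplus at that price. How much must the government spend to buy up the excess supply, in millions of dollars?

2772

Rearranging demand gives Qd = 107 - P; rearranging supply gives Qs = P - 11. Setting quantity demanded equal to quantity supplied, 107 - P = P - 11, gives P* = 59 and Q* = 48.
Since 77 > 59, the floor is binding.
At P = 77: Qd = 107 - 77 = 30 and Qs = 77 - 11 = 66.
Surplus = Qs - Qd = 36.
Government expenditure = surplus × support price = 36 × 77 = 2772.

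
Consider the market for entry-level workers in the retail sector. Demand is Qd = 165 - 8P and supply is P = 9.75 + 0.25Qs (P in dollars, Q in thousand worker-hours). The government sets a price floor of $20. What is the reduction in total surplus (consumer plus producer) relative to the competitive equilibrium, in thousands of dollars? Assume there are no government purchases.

Rearranging supply gives Qs = 4P - 39. In a free market, 165 - 8P = 4P - 39 gives the equilibrium P* = 17, Q* = 29.
Because the floor (20) lies above the market-clearing price, it is binding.
At P = 20: Qd = 165 - 8·20 = 5 and Qs = 4·20 - 39 = 41.
Quantity traded falls to 5. At Q = 5 the demand price is (165 - 5)/8 = 20 and the supply price is (39 + 5)/4 = 11.
Deadweight loss = ½ · (20 - 11) · (29 - 5) = ½ · 9 · 24 = 108.

108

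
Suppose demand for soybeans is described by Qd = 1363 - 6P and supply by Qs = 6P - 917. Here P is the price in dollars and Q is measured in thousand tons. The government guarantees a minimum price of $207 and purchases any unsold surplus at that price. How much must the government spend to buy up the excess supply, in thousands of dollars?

Setting quantity demanded equal to quantity supplied, 1363 - 6P = 6P - 917, gives P* = 190 and Q* = 223.
The floor of 207 is above the equilibrium price 190, so it binds.
At P = 207: Qd = 1363 - 6·207 = 121 and Qs = 6·207 - 917 = 325.
Surplus = Qs - Qd = 204.
Government expenditure = surplus × support price = 204 × 207 = 42228.

42228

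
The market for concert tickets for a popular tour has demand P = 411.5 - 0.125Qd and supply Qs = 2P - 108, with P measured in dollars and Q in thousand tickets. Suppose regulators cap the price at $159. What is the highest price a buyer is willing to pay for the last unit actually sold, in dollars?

385.25

Rearranging demand gives Qd = 3292 - 8P. Setting quantity demanded equal to quantity supplied, 3292 - 8P = 2P - 108, gives P* = 340 and Q* = 572.
Because the ceiling (159) lies below the market-clearing price, it is binding.
At P = 159: Qd = 3292 - 8·159 = 2020 and Qs = 2·159 - 108 = 210.
Only 210 units reach the market. On the demand curve, the marginal buyer's willingness to pay at Q = 210 is (3292 - 210)/8 = 385.25.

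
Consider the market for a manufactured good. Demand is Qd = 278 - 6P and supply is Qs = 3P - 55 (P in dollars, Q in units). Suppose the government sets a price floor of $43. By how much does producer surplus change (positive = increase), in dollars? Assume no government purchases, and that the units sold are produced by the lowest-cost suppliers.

-96

Equilibrium: 278 - 6P = 3P - 55, so 333 = 9P and P* = 37, Q* = 56.
Since 43 > 37, the floor is binding.
At P = 43: Qd = 278 - 6·43 = 20 and Qs = 3·43 - 55 = 74.
Producer surplus without the control is ½ · (37 - 55/3) · 56 = 1568/3.
With the floor, 20 units are sold at 43. The supply price at Q = 20 is 25, so PS = ½ · [(43 - 55/3) + (43 - 25)] · 20 = 1280/3.
Change in producer surplus = 1280/3 - 1568/3 = -96.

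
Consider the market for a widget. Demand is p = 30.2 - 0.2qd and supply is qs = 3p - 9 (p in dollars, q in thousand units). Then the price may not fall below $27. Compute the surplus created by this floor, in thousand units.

Rearranging demand gives qd = 151 - 5p. Without the control the market clears where 151 - 5p = 3p - 9, i.e. p* = 20 and q* = 51.
Because the floor (27) lies above the market-clearing price, it is binding.
At p = 27: qd = 151 - 5·27 = 16 and qs = 3·27 - 9 = 72.
Surplus = qs - qd = 72 - 16 = 56.

56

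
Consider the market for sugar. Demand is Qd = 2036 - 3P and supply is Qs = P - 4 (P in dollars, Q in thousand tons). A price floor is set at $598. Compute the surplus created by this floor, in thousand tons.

352

Without the control the market clears where 2036 - 3P = P - 4, i.e. P* = 510 and Q* = 506.
Because the floor (598) lies above the market-clearing price, it is binding.
At P = 598: Qd = 2036 - 3·598 = 242 and Qs = 598 - 4 = 594.
Surplus = Qs - Qd = 594 - 242 = 352.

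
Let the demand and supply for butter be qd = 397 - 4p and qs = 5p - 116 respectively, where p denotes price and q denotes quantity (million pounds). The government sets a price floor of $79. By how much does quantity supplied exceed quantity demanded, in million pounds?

Without the control the market clears where 397 - 4p = 5p - 116, i.e. p* = 57 and q* = 169.
Since 79 > 57, the floor is binding.
At p = 79: qd = 397 - 4·79 = 81 and qs = 5·79 - 116 = 279.
Surplus = qs - qd = 279 - 81 = 198.

198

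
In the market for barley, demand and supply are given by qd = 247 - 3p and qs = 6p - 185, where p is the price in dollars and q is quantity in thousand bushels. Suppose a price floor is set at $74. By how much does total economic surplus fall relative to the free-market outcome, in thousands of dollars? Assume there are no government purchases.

Equilibrium: 247 - 3p = 6p - 185, so 432 = 9p and p* = 48, q* = 103.
Since 74 > 48, the floor is binding.
At p = 74: qd = 247 - 3·74 = 25 and qs = 6·74 - 185 = 259.
Quantity traded falls to 25. At q = 25 the demand price is (247 - 25)/3 = 74 and the supply price is (185 + 25)/6 = 35.
Deadweight loss = ½ · (74 - 35) · (103 - 25) = ½ · 39 · 78 = 1521.

1521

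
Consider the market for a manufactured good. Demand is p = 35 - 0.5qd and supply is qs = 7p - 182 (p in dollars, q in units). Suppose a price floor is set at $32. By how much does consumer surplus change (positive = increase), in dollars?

-40

Rearranging demand gives qd = 70 - 2p. Setting quantity demanded equal to quantity supplied, 70 - 2p = 7p - 182, gives p* = 28 and q* = 14.
Since 32 > 28, the floor is binding.
At p = 32: qd = 70 - 2·32 = 6 and qs = 7·32 - 182 = 42.
Consumer surplus without the control is ½ · (35 - 28) · 14 = 49.
With the floor, consumers buy 6 units at 32, so CS = ½ · (35 - 32) · 6 = 9.
Change in consumer surplus = 9 - 49 = -40.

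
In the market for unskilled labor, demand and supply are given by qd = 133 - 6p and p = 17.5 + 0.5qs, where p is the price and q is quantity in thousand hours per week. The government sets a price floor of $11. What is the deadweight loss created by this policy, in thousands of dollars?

0

Rearranging supply gives qs = 2p - 35. Equilibrium: 133 - 6p = 2p - 35, so 168 = 8p and p* = 21, q* = 7.
The floor of 11 is below the equilibrium price 21, so it is not binding; the market clears at p* = 21, q* = 7.
Since the control does not bind, no trades are prevented and deadweight loss is zero.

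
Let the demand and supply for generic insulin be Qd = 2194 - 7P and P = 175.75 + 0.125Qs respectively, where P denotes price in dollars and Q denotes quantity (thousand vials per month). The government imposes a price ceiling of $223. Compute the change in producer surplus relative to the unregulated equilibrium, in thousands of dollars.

Rearranging supply gives Qs = 8P - 1406. In a free market, 2194 - 7P = 8P - 1406 gives the equilibrium P* = 240, Q* = 514.
The ceiling of 223 is below the equilibrium price 240, so it binds.
At P = 223: Qd = 2194 - 7·223 = 633 and Qs = 8·223 - 1406 = 378.
Producer surplus without the control is ½ · (240 - 175.75) · 514 = 16512.25.
With the ceiling, producers sell 378 units at 223, so PS = ½ · (223 - 175.75) · 378 = 8930.25.
Change in producer surplus = 8930.25 - 16512.25 = -7582.

-7582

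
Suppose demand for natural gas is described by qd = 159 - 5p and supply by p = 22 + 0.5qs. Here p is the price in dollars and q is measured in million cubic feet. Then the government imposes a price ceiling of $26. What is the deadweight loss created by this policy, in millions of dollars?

12.6

Rearranging supply gives qs = 2p - 44. Equilibrium: 159 - 5p = 2p - 44, so 203 = 7p and p* = 29, q* = 14.
The ceiling of 26 is below the equilibrium price 29, so it binds.
At p = 26: qd = 159 - 5·26 = 29 and qs = 2·26 - 44 = 8.
Quantity traded falls to 8. At q = 8 the demand price is (159 - 8)/5 = 30.2 and the supply price is (44 + 8)/2 = 26.
Deadweight loss = ½ · (30.2 - 26) · (14 - 8) = ½ · 4.2 · 6 = 12.6.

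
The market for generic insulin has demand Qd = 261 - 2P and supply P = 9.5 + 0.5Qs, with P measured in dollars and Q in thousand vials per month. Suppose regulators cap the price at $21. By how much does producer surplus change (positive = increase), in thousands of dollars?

-3528

Rearranging supply gives Qs = 2P - 19. Equilibrium: 261 - 2P = 2P - 19, so 280 = 4P and P* = 70, Q* = 121.
The ceiling of 21 is below the equilibrium price 70, so it binds.
At P = 21: Qd = 261 - 2·21 = 219 and Qs = 2·21 - 19 = 23.
Producer surplus without the control is ½ · (70 - 9.5) · 121 = 3660.25.
With the ceiling, producers sell 23 units at 21, so PS = ½ · (21 - 9.5) · 23 = 132.25.
Change in producer surplus = 132.25 - 3660.25 = -3528.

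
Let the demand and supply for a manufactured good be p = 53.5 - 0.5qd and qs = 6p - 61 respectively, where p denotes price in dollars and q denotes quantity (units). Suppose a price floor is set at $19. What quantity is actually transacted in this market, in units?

65

Rearranging demand gives qd = 107 - 2p. Without the control the market clears where 107 - 2p = 6p - 61, i.e. p* = 21 and q* = 65.
Since 19 is below p* = 21, the floor does not bind and the free-market outcome prevails.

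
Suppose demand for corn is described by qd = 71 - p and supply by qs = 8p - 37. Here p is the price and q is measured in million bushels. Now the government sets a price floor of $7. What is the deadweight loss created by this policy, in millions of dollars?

Without the control the market clears where 71 - p = 8p - 37, i.e. p* = 12 and q* = 59.
The floor of 7 is below the equilibrium price 12, so it is not binding; the market clears at p* = 12, q* = 59.
Since the control does not bind, no trades are prevented and deadweight loss is zero.

0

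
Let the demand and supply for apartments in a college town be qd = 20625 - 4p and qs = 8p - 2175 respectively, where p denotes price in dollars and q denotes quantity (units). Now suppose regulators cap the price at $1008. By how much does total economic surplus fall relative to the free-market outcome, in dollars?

9547968

Equilibrium: 20625 - 4p = 8p - 2175, so 22800 = 12p and p* = 1900, q* = 13025.
Because the ceiling (1008) lies below the market-clearing price, it is binding.
At p = 1008: qd = 20625 - 4·1008 = 16593 and qs = 8·1008 - 2175 = 5889.
Quantity traded falls to 5889. At q = 5889 the demand price is (20625 - 5889)/4 = 3684 and the supply price is (2175 + 5889)/8 = 1008.
Deadweight loss = ½ · (3684 - 1008) · (13025 - 5889) = ½ · 2676 · 7136 = 9547968.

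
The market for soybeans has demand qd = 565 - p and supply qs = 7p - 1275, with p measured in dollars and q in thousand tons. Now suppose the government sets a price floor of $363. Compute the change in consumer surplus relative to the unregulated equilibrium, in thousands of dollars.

Equilibrium: 565 - p = 7p - 1275, so 1840 = 8p and p* = 230, q* = 335.
Since 363 > 230, the floor is binding.
At p = 363: qd = 565 - 363 = 202 and qs = 7·363 - 1275 = 1266.
Consumer surplus without the control is ½ · (565 - 230) · 335 = 56112.5.
With the floor, consumers buy 202 units at 363, so CS = ½ · (565 - 363) · 202 = 20402.
Change in consumer surplus = 20402 - 56112.5 = -35710.5.

-35710.5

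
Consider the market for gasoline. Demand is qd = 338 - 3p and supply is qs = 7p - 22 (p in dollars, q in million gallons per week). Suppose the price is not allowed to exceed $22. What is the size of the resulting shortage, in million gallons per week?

Equilibrium: 338 - 3p = 7p - 22, so 360 = 10p and p* = 36, q* = 230.
Since 22 < 36, the ceiling is binding.
At p = 22: qd = 338 - 3·22 = 272 and qs = 7·22 - 22 = 132.
Shortage = qd - qs = 272 - 132 = 140.

140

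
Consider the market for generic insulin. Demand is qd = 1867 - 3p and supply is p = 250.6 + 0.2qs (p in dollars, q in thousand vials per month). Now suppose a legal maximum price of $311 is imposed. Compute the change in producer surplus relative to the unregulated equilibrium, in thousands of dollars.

-39460.5

Rearranging supply gives qs = 5p - 1253. Without the control the market clears where 1867 - 3p = 5p - 1253, i.e. p* = 390 and q* = 697.
Because the ceiling (311) lies below the market-clearing price, it is binding.
At p = 311: qd = 1867 - 3·311 = 934 and qs = 5·311 - 1253 = 302.
Producer surplus without the control is ½ · (390 - 250.6) · 697 = 48580.9.
With the ceiling, producers sell 302 units at 311, so PS = ½ · (311 - 250.6) · 302 = 9120.4.
Change in producer surplus = 9120.4 - 48580.9 = -39460.5.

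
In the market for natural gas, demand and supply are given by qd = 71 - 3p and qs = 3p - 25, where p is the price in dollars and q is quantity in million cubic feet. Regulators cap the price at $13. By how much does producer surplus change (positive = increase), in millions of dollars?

Setting quantity demanded equal to quantity supplied, 71 - 3p = 3p - 25, gives p* = 16 and q* = 23.
The ceiling of 13 is below the equilibrium price 16, so it binds.
At p = 13: qd = 71 - 3·13 = 32 and qs = 3·13 - 25 = 14.
Producer surplus without the control is ½ · (16 - 25/3) · 23 = 529/6.
With the ceiling, producers sell 14 units at 13, so PS = ½ · (13 - 25/3) · 14 = 98/3.
Change in producer surplus = 98/3 - 529/6 = -55.5.

-55.5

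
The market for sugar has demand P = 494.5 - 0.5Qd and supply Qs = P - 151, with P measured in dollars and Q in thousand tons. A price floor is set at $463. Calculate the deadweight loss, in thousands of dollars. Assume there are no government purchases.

Rearranging demand gives Qd = 989 - 2P. In a free market, 989 - 2P = P - 151 gives the equilibrium P* = 380, Q* = 229.
The floor of 463 is above the equilibrium price 380, so it binds.
At P = 463: Qd = 989 - 2·463 = 63 and Qs = 463 - 151 = 312.
Quantity traded falls to 63. At Q = 63 the demand price is (989 - 63)/2 = 463 and the supply price is 151 + 63 = 214.
Deadweight loss = ½ · (463 - 214) · (229 - 63) = ½ · 249 · 166 = 20667.

20667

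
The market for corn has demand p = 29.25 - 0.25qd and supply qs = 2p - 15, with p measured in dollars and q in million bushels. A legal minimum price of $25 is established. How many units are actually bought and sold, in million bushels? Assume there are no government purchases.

Rearranging demand gives qd = 117 - 4p. In a free market, 117 - 4p = 2p - 15 gives the equilibrium p* = 22, q* = 29.
Since 25 > 22, the floor is binding.
At p = 25: qd = 117 - 4·25 = 17 and qs = 2·25 - 15 = 35.
The quantity actually transacted is the short side, demand: 17.

17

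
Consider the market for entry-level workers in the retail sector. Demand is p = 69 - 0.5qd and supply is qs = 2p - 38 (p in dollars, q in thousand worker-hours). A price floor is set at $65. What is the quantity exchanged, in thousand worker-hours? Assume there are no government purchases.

8

Rearranging demand gives qd = 138 - 2p. In a free market, 138 - 2p = 2p - 38 gives the equilibrium p* = 44, q* = 50.
Because the floor (65) lies above the market-clearing price, it is binding.
At p = 65: qd = 138 - 2·65 = 8 and qs = 2·65 - 38 = 92.
The quantity actually transacted is the short side, demand: 8.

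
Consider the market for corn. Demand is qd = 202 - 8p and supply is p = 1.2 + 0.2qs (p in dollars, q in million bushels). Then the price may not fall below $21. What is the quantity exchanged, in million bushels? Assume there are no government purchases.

Rearranging supply gives qs = 5p - 6. In a free market, 202 - 8p = 5p - 6 gives the equilibrium p* = 16, q* = 74.
The floor of 21 is above the equilibrium price 16, so it binds.
At p = 21: qd = 202 - 8·21 = 34 and qs = 5·21 - 6 = 99.
The quantity actually transacted is the short side, demand: 34.

34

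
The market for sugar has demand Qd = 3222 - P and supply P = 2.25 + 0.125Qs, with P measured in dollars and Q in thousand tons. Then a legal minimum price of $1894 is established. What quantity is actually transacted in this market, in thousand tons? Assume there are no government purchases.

Rearranging supply gives Qs = 8P - 18. In a free market, 3222 - P = 8P - 18 gives the equilibrium P* = 360, Q* = 2862.
Because the floor (1894) lies above the market-clearing price, it is binding.
At P = 1894: Qd = 3222 - 1894 = 1328 and Qs = 8·1894 - 18 = 15134.
The quantity actually transacted is the short side, demand: 1328.

1328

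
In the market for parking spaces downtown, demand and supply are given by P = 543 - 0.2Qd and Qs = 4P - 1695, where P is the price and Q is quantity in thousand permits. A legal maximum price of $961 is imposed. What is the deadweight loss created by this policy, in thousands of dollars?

0

Rearranging demand gives Qd = 2715 - 5P. Without the control the market clears where 2715 - 5P = 4P - 1695, i.e. P* = 490 and Q* = 265.
The ceiling of 961 is above the equilibrium price 490, so it is not binding; the market clears at P* = 490, Q* = 265.
Since the control does not bind, no trades are prevented and deadweight loss is zero.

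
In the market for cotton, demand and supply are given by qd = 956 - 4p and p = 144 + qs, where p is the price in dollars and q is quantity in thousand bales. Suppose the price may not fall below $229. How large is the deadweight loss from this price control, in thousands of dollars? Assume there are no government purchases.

Rearranging supply gives qs = p - 144. Without the control the market clears where 956 - 4p = p - 144, i.e. p* = 220 and q* = 76.
Because the floor (229) lies above the market-clearing price, it is binding.
At p = 229: qd = 956 - 4·229 = 40 and qs = 229 - 144 = 85.
Quantity traded falls to 40. At q = 40 the demand price is (956 - 40)/4 = 229 and the supply price is 144 + 40 = 184.
Deadweight loss = ½ · (229 - 184) · (76 - 40) = ½ · 45 · 36 = 810.

810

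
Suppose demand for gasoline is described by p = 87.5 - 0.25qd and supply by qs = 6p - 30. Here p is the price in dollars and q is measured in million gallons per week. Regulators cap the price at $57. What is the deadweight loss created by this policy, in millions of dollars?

0

Rearranging demand gives qd = 350 - 4p. Without the control the market clears where 350 - 4p = 6p - 30, i.e. p* = 38 and q* = 198.
Since 57 is above p* = 38, the ceiling does not bind and the free-market outcome prevails.
Since the control does not bind, no trades are prevented and deadweight loss is zero.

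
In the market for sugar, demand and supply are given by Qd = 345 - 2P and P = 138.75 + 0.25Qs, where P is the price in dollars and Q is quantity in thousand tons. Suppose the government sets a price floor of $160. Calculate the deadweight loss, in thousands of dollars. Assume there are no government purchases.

Rearranging supply gives Qs = 4P - 555. Without the control the market clears where 345 - 2P = 4P - 555, i.e. P* = 150 and Q* = 45.
The floor of 160 is above the equilibrium price 150, so it binds.
At P = 160: Qd = 345 - 2·160 = 25 and Qs = 4·160 - 555 = 85.
Quantity traded falls to 25. At Q = 25 the demand price is (345 - 25)/2 = 160 and the supply price is (555 + 25)/4 = 145.
Deadweight loss = ½ · (160 - 145) · (45 - 25) = ½ · 15 · 20 = 150.

150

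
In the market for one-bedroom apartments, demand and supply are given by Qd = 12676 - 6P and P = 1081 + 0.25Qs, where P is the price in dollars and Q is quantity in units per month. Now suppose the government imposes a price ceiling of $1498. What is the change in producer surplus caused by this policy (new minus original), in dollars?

-418544

Rearranging supply gives Qs = 4P - 4324. Without the control the market clears where 12676 - 6P = 4P - 4324, i.e. P* = 1700 and Q* = 2476.
Since 1498 < 1700, the ceiling is binding.
At P = 1498: Qd = 12676 - 6·1498 = 3688 and Qs = 4·1498 - 4324 = 1668.
Producer surplus without the control is ½ · (1700 - 1081) · 2476 = 766322.
With the ceiling, producers sell 1668 units at 1498, so PS = ½ · (1498 - 1081) · 1668 = 347778.
Change in producer surplus = 347778 - 766322 = -418544.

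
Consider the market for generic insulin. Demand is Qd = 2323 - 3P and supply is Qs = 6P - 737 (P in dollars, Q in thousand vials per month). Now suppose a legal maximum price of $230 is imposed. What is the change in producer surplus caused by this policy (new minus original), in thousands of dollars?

-107030

Without the control the market clears where 2323 - 3P = 6P - 737, i.e. P* = 340 and Q* = 1303.
Because the ceiling (230) lies below the market-clearing price, it is binding.
At P = 230: Qd = 2323 - 3·230 = 1633 and Qs = 6·230 - 737 = 643.
Producer surplus without the control is ½ · (340 - 737/6) · 1303 = 1697809/12.
With the ceiling, producers sell 643 units at 230, so PS = ½ · (230 - 737/6) · 643 = 413449/12.
Change in producer surplus = 413449/12 - 1697809/12 = -107030.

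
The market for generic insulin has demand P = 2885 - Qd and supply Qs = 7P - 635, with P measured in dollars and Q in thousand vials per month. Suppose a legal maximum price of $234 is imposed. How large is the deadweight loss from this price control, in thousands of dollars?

1188208

Rearranging demand gives Qd = 2885 - P. Setting quantity demanded equal to quantity supplied, 2885 - P = 7P - 635, gives P* = 440 and Q* = 2445.
Since 234 < 440, the ceiling is binding.
At P = 234: Qd = 2885 - 234 = 2651 and Qs = 7·234 - 635 = 1003.
Quantity traded falls to 1003. At Q = 1003 the demand price is 2885 - 1003 = 1882 and the supply price is (635 + 1003)/7 = 234.
Deadweight loss = ½ · (1882 - 234) · (2445 - 1003) = ½ · 1648 · 1442 = 1188208.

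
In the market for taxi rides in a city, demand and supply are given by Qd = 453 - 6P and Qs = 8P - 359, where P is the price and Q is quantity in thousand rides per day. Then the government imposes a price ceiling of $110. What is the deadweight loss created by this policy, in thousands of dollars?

0

In a free market, 453 - 6P = 8P - 359 gives the equilibrium P* = 58, Q* = 105.
The ceiling of 110 is above the equilibrium price 58, so it is not binding; the market clears at P* = 58, Q* = 105.
Since the control does not bind, no trades are prevented and deadweight loss is zero.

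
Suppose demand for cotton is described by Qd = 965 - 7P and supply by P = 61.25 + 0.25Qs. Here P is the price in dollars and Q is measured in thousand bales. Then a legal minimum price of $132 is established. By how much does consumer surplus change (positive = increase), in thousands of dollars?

Rearranging supply gives Qs = 4P - 245. Equilibrium: 965 - 7P = 4P - 245, so 1210 = 11P and P* = 110, Q* = 195.
The floor of 132 is above the equilibrium price 110, so it binds.
At P = 132: Qd = 965 - 7·132 = 41 and Qs = 4·132 - 245 = 283.
Consumer surplus without the control is ½ · (965/7 - 110) · 195 = 38025/14.
With the floor, consumers buy 41 units at 132, so CS = ½ · (965/7 - 132) · 41 = 1681/14.
Change in consumer surplus = 1681/14 - 38025/14 = -2596.

-2596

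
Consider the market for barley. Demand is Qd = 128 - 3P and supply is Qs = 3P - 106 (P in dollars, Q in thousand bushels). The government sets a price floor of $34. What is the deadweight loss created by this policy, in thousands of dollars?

Equilibrium: 128 - 3P = 3P - 106, so 234 = 6P and P* = 39, Q* = 11.
Since 34 is below P* = 39, the floor does not bind and the free-market outcome prevails.
Since the control does not bind, no trades are prevented and deadweight loss is zero.

0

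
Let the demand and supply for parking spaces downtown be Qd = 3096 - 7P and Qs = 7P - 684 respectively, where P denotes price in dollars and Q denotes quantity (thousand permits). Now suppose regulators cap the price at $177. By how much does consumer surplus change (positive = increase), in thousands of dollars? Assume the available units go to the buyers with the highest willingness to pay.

Setting quantity demanded equal to quantity supplied, 3096 - 7P = 7P - 684, gives P* = 270 and Q* = 1206.
Because the ceiling (177) lies below the market-clearing price, it is binding.
At P = 177: Qd = 3096 - 7·177 = 1857 and Qs = 7·177 - 684 = 555.
Consumer surplus without the control is ½ · (3096/7 - 270) · 1206 = 727218/7.
With the ceiling, 555 units are sold at 177 (assume they go to the highest-value buyers). The demand price at Q = 555 is 363, so CS = ½ · [(3096/7 - 177) + (363 - 177)] · 555 = 1753245/14.
Change in consumer surplus = 1753245/14 - 727218/7 = 21343.5.

21343.5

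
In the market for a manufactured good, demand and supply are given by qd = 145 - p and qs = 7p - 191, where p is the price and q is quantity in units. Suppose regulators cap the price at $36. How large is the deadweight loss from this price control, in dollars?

Without the control the market clears where 145 - p = 7p - 191, i.e. p* = 42 and q* = 103.
The ceiling of 36 is below the equilibrium price 42, so it binds.
At p = 36: qd = 145 - 36 = 109 and qs = 7·36 - 191 = 61.
Quantity traded falls to 61. At q = 61 the demand price is 145 - 61 = 84 and the supply price is (191 + 61)/7 = 36.
Deadweight loss = ½ · (84 - 36) · (103 - 61) = ½ · 48 · 42 = 1008.

1008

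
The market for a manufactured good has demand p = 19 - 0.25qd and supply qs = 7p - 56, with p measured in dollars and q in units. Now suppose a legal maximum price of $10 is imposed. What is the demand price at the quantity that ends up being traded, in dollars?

Rearranging demand gives qd = 76 - 4p. Without the control the market clears where 76 - 4p = 7p - 56, i.e. p* = 12 and q* = 28.
Because the ceiling (10) lies below the market-clearing price, it is binding.
At p = 10: qd = 76 - 4·10 = 36 and qs = 7·10 - 56 = 14.
Only 14 units reach the market. On the demand curve, the marginal buyer's willingness to pay at q = 14 is (76 - 14)/4 = 15.5.

15.5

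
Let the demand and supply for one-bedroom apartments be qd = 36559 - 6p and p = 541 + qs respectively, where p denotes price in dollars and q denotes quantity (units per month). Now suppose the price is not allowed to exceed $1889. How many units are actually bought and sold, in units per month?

Rearranging supply gives qs = p - 541. Without the control the market clears where 36559 - 6p = p - 541, i.e. p* = 5300 and q* = 4759.
The ceiling of 1889 is below the equilibrium price 5300, so it binds.
At p = 1889: qd = 36559 - 6·1889 = 25225 and qs = 1889 - 541 = 1348.
The quantity actually transacted is the short side, supply: 1348.

1348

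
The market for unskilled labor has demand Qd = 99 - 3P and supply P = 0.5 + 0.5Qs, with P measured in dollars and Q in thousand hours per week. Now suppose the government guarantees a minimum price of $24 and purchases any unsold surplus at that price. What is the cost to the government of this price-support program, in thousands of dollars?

Rearranging supply gives Qs = 2P - 1. Without the control the market clears where 99 - 3P = 2P - 1, i.e. P* = 20 and Q* = 39.
Because the floor (24) lies above the market-clearing price, it is binding.
At P = 24: Qd = 99 - 3·24 = 27 and Qs = 2·24 - 1 = 47.
Surplus = Qs - Qd = 20.
Government expenditure = surplus × support price = 20 × 24 = 480.

480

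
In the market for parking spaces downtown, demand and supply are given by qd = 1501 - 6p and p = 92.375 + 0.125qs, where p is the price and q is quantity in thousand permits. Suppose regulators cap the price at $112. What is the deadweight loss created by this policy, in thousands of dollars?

Rearranging supply gives qs = 8p - 739. Setting quantity demanded equal to quantity supplied, 1501 - 6p = 8p - 739, gives p* = 160 and q* = 541.
Because the ceiling (112) lies below the market-clearing price, it is binding.
At p = 112: qd = 1501 - 6·112 = 829 and qs = 8·112 - 739 = 157.
Quantity traded falls to 157. At q = 157 the demand price is (1501 - 157)/6 = 224 and the supply price is (739 + 157)/8 = 112.
Deadweight loss = ½ · (224 - 112) · (541 - 157) = ½ · 112 · 384 = 21504.

21504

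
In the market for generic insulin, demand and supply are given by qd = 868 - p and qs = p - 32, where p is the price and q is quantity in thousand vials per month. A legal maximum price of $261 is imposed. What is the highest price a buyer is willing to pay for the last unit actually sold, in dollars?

639

Equilibrium: 868 - p = p - 32, so 900 = 2p and p* = 450, q* = 418.
Because the ceiling (261) lies below the market-clearing price, it is binding.
At p = 261: qd = 868 - 261 = 607 and qs = 261 - 32 = 229.
Only 229 units reach the market. On the demand curve, the marginal buyer's willingness to pay at q = 229 is (868 - 229) = 639.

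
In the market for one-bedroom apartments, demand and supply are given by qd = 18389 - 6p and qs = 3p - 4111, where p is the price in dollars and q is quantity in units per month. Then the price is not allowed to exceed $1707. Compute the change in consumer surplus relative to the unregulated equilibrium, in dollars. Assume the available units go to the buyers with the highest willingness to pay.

329293.25

Equilibrium: 18389 - 6p = 3p - 4111, so 22500 = 9p and p* = 2500, q* = 3389.
Since 1707 < 2500, the ceiling is binding.
At p = 1707: qd = 18389 - 6·1707 = 8147 and qs = 3·1707 - 4111 = 1010.
Consumer surplus without the control is ½ · (18389/6 - 2500) · 3389 = 11485321/12.
With the ceiling, 1010 units are sold at 1707 (assume they go to the highest-value buyers). The demand price at q = 1010 is 2896.5, so CS = ½ · [(18389/6 - 1707) + (2896.5 - 1707)] · 1010 = 3859210/3.
Change in consumer surplus = 3859210/3 - 11485321/12 = 329293.25.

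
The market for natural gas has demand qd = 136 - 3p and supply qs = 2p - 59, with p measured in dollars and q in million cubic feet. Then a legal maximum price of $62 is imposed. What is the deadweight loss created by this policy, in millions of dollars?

0

Equilibrium: 136 - 3p = 2p - 59, so 195 = 5p and p* = 39, q* = 19.
Since 62 is above p* = 39, the ceiling does not bind and the free-market outcome prevails.
Since the control does not bind, no trades are prevented and deadweight loss is zero.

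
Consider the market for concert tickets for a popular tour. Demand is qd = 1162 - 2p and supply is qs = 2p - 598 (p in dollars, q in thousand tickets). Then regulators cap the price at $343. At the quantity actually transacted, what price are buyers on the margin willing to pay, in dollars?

537

Equilibrium: 1162 - 2p = 2p - 598, so 1760 = 4p and p* = 440, q* = 282.
Since 343 < 440, the ceiling is binding.
At p = 343: qd = 1162 - 2·343 = 476 and qs = 2·343 - 598 = 88.
Only 88 units reach the market. On the demand curve, the marginal buyer's willingness to pay at q = 88 is (1162 - 88)/2 = 537.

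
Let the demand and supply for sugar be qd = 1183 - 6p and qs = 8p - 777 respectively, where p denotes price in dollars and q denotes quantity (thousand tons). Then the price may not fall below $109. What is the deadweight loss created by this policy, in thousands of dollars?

0

Without the control the market clears where 1183 - 6p = 8p - 777, i.e. p* = 140 and q* = 343.
The floor of 109 is below the equilibrium price 140, so it is not binding; the market clears at p* = 140, q* = 343.
Since the control does not bind, no trades are prevented and deadweight loss is zero.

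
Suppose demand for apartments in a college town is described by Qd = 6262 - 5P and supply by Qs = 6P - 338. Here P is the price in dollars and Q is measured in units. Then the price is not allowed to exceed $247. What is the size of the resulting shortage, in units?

3883

Setting quantity demanded equal to quantity supplied, 6262 - 5P = 6P - 338, gives P* = 600 and Q* = 3262.
Because the ceiling (247) lies below the market-clearing price, it is binding.
At P = 247: Qd = 6262 - 5·247 = 5027 and Qs = 6·247 - 338 = 1144.
Shortage = Qd - Qs = 5027 - 1144 = 3883.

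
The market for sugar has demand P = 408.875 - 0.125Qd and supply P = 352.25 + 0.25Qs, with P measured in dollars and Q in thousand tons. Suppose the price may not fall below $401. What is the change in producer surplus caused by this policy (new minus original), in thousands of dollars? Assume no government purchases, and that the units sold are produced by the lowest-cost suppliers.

Rearranging demand gives Qd = 3271 - 8P; rearranging supply gives Qs = 4P - 1409. Setting quantity demanded equal to quantity supplied, 3271 - 8P = 4P - 1409, gives P* = 390 and Q* = 151.
The floor of 401 is above the equilibrium price 390, so it binds.
At P = 401: Qd = 3271 - 8·401 = 63 and Qs = 4·401 - 1409 = 195.
Producer surplus without the control is ½ · (390 - 352.25) · 151 = 2850.125.
With the floor, 63 units are sold at 401. The supply price at Q = 63 is 368, so PS = ½ · [(401 - 352.25) + (401 - 368)] · 63 = 2575.125.
Change in producer surplus = 2575.125 - 2850.125 = -275.

-275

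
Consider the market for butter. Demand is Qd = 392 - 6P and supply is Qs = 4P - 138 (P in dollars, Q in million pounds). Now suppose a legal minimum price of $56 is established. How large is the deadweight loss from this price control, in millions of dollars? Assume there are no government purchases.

Without the control the market clears where 392 - 6P = 4P - 138, i.e. P* = 53 and Q* = 74.
The floor of 56 is above the equilibrium price 53, so it binds.
At P = 56: Qd = 392 - 6·56 = 56 and Qs = 4·56 - 138 = 86.
Quantity traded falls to 56. At Q = 56 the demand price is (392 - 56)/6 = 56 and the supply price is (138 + 56)/4 = 48.5.
Deadweight loss = ½ · (56 - 48.5) · (74 - 56) = ½ · 7.5 · 18 = 67.5.

67.5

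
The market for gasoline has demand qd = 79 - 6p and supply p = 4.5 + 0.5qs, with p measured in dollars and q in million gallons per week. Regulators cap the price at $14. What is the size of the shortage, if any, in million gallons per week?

Rearranging supply gives qs = 2p - 9. Equilibrium: 79 - 6p = 2p - 9, so 88 = 8p and p* = 11, q* = 13.
Since 14 is above p* = 11, the ceiling does not bind and the free-market outcome prevails.
Since the control does not bind, there is no shortage.

0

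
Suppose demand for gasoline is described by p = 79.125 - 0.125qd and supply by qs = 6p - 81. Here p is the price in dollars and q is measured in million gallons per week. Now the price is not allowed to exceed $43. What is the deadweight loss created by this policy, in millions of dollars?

Rearranging demand gives qd = 633 - 8p. In a free market, 633 - 8p = 6p - 81 gives the equilibrium p* = 51, q* = 225.
The ceiling of 43 is below the equilibrium price 51, so it binds.
At p = 43: qd = 633 - 8·43 = 289 and qs = 6·43 - 81 = 177.
Quantity traded falls to 177. At q = 177 the demand price is (633 - 177)/8 = 57 and the supply price is (81 + 177)/6 = 43.
Deadweight loss = ½ · (57 - 43) · (225 - 177) = ½ · 14 · 48 = 336.

336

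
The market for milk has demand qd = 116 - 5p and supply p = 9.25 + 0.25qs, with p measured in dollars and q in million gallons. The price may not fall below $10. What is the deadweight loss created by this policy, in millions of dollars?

Rearranging supply gives qs = 4p - 37. Setting quantity demanded equal to quantity supplied, 116 - 5p = 4p - 37, gives p* = 17 and q* = 31.
Since 10 is below p* = 17, the floor does not bind and the free-market outcome prevails.
Since the control does not bind, no trades are prevented and deadweight loss is zero.

0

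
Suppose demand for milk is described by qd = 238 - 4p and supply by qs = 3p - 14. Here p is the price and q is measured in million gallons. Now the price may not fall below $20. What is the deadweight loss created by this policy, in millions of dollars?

0

Without the control the market clears where 238 - 4p = 3p - 14, i.e. p* = 36 and q* = 94.
The floor of 20 is below the equilibrium price 36, so it is not binding; the market clears at p* = 36, q* = 94.
Since the control does not bind, no trades are prevented and deadweight loss is zero.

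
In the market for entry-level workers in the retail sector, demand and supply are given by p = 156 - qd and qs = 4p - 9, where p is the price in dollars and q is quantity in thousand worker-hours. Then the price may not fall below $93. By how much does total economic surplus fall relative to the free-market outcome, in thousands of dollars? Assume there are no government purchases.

Rearranging demand gives qd = 156 - p. Setting quantity demanded equal to quantity supplied, 156 - p = 4p - 9, gives p* = 33 and q* = 123.
The floor of 93 is above the equilibrium price 33, so it binds.
At p = 93: qd = 156 - 93 = 63 and qs = 4·93 - 9 = 363.
Quantity traded falls to 63. At q = 63 the demand price is 156 - 63 = 93 and the supply price is (9 + 63)/4 = 18.
Deadweight loss = ½ · (93 - 18) · (123 - 63) = ½ · 75 · 60 = 2250.

2250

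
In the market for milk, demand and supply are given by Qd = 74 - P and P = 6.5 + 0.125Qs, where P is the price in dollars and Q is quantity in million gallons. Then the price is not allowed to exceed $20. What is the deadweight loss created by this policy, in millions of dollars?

0

Rearranging supply gives Qs = 8P - 52. Setting quantity demanded equal to quantity supplied, 74 - P = 8P - 52, gives P* = 14 and Q* = 60.
The ceiling of 20 is above the equilibrium price 14, so it is not binding; the market clears at P* = 14, Q* = 60.
Since the control does not bind, no trades are prevented and deadweight loss is zero.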